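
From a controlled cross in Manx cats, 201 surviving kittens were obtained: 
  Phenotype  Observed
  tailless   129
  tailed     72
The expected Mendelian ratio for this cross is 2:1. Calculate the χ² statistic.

0.560

The 2:1 ratio has 3 parts, so with N = 201 the expected counts are:
  tailless: 201 × 2/3 = 134
  tailed: 201 × 1/3 = 67
χ² = Σ (O − E)² / E
  tailless: (129 − 134)² / 134 = 0.1866
  tailed: (72 − 67)² / 67 = 0.3731
χ² = 0.1866 + 0.3731 = 0.5597 ≈ 0.560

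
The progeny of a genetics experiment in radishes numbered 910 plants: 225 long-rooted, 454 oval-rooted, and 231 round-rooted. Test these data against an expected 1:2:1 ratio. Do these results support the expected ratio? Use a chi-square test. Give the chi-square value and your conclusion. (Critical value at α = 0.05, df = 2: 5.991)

0.084; consistent

Total ratio parts = 4. Expected numbers out of 910:
  long-rooted: 910 × 1/4 = 227.5
  oval-rooted: 910 × 2/4 = 455
  round-rooted: 910 × 1/4 = 227.5
χ² = Σ (O − E)² / E
  long-rooted: (225 − 227.5)² / 227.5 = 0.0275
  oval-rooted: (454 − 455)² / 455 = 0.0022
  round-rooted: (231 − 227.5)² / 227.5 = 0.0538
χ² = 0.0275 + 0.0022 + 0.0538 = 0.0835 ≈ 0.084
Degrees of freedom = 3 − 1 = 2; critical value at α = 0.05 is 5.991.
Since 0.084 < 5.991, we fail to reject the null hypothesis — the data are consistent with the 1:2:1 ratio.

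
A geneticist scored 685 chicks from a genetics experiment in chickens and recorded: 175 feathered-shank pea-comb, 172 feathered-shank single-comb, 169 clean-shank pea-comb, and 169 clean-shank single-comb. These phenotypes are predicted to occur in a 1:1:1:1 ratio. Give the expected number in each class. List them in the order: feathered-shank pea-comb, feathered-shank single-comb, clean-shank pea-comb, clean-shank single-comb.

171.25, 171.25, 171.25, 171.25

Expected counts for N = 685 under a 1:1:1:1 ratio (total parts = 4):
  feathered-shank pea-comb: 685 × 1/4 = 171.25
  feathered-shank single-comb: 685 × 1/4 = 171.25
  clean-shank pea-comb: 685 × 1/4 = 171.25
  clean-shank single-comb: 685 × 1/4 = 171.25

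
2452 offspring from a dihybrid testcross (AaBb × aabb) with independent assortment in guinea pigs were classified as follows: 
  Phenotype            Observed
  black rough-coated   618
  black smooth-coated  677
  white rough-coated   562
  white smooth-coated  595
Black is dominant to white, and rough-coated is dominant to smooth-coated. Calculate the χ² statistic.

11.494

A dihybrid testcross with independent assortment gives a 1:1:1:1 ratio.
The 1:1:1:1 ratio has 4 parts, so with N = 2452 the expected counts are:
  black rough-coated: 2452 × 1/4 = 613
  black smooth-coated: 2452 × 1/4 = 613
  white rough-coated: 2452 × 1/4 = 613
  white smooth-coated: 2452 × 1/4 = 613
χ² = Σ (O − E)² / E
  black rough-coated: (618 − 613)² / 613 = 0.0408
  black smooth-coated: (677 − 613)² / 613 = 6.6819
  white rough-coated: (562 − 613)² / 613 = 4.2431
  white smooth-coated: (595 − 613)² / 613 = 0.5285
χ² = 0.0408 + 6.6819 + 4.2431 + 0.5285 = 11.4943 ≈ 11.494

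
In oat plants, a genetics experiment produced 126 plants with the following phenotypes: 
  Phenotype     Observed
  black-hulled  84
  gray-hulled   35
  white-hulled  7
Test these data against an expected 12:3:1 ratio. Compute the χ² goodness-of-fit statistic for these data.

6.741

Under the 12:3:1 hypothesis (Σ ratio = 16, N = 126):
  black-hulled: 126 × 12/16 = 94.5
  gray-hulled: 126 × 3/16 = 23.625
  white-hulled: 126 × 1/16 = 7.875
χ² = Σ (O − E)² / E
  black-hulled: (84 − 94.5)² / 94.5 = 1.1667
  gray-hulled: (35 − 23.625)² / 23.625 = 5.4769
  white-hulled: (7 − 7.875)² / 7.875 = 0.0972
χ² = 1.1667 + 5.4769 + 0.0972 = 6.7408 ≈ 6.741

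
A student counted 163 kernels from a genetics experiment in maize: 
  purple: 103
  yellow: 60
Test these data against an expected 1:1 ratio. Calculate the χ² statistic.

Total ratio parts = 2. Expected numbers out of 163:
  purple: 163 × 1/2 = 81.5
  yellow: 163 × 1/2 = 81.5
χ² = Σ (O − E)² / E
  purple: (103 − 81.5)² / 81.5 = 5.6718
  yellow: (60 − 81.5)² / 81.5 = 5.6718
χ² = 5.6718 + 5.6718 = 11.3436 ≈ 11.344

11.344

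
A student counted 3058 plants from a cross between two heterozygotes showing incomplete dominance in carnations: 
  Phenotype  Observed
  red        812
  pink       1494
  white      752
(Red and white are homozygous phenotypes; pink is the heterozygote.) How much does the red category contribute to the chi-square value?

2.951

With incomplete dominance, a heterozygote × heterozygote cross gives a 1:2:1 phenotypic ratio.
Total ratio parts = 4. Expected numbers out of 3058:
  red: 3058 × 1/4 = 764.5
  pink: 3058 × 2/4 = 1529
  white: 3058 × 1/4 = 764.5
Contribution of red: (812 − 764.5)² / 764.5 = 2.9513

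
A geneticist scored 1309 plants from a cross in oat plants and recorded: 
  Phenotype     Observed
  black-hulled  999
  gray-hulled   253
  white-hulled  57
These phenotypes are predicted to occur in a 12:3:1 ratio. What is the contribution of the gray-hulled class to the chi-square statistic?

Expected counts for N = 1309 under a 12:3:1 ratio (total parts = 16):
  black-hulled: 1309 × 12/16 = 981.75
  gray-hulled: 1309 × 3/16 = 245.4375
  white-hulled: 1309 × 1/16 = 81.8125
Contribution of gray-hulled: (253 − 245.4375)² / 245.4375 = 0.2330

0.233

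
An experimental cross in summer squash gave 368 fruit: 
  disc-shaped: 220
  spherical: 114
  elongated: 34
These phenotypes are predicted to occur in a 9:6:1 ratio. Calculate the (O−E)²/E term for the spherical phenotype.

Total ratio parts = 16. Expected numbers out of 368:
  disc-shaped: 368 × 9/16 = 207
  spherical: 368 × 6/16 = 138
  elongated: 368 × 1/16 = 23
Contribution of spherical: (114 − 138)² / 138 = 4.1739

4.174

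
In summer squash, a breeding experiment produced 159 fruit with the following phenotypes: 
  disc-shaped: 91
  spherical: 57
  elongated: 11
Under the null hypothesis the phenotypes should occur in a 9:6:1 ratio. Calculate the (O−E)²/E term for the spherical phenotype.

0.116

Expected counts for N = 159 under a 9:6:1 ratio (total parts = 16):
  disc-shaped: 159 × 9/16 = 89.4375
  spherical: 159 × 6/16 = 59.625
  elongated: 159 × 1/16 = 9.9375
Contribution of spherical: (57 − 59.625)² / 59.625 = 0.1156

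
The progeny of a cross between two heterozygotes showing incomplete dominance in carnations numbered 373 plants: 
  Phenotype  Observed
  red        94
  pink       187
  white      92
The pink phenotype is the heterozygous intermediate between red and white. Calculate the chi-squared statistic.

With incomplete dominance, a heterozygote × heterozygote cross gives a 1:2:1 phenotypic ratio.
The 1:2:1 ratio has 4 parts, so with N = 373 the expected counts are:
  red: 373 × 1/4 = 93.25
  pink: 373 × 2/4 = 186.5
  white: 373 × 1/4 = 93.25
χ² = Σ (O − E)² / E
  red: (94 − 93.25)² / 93.25 = 0.0060
  pink: (187 − 186.5)² / 186.5 = 0.0013
  white: (92 − 93.25)² / 93.25 = 0.0168
χ² = 0.0060 + 0.0013 + 0.0168 = 0.0241 ≈ 0.024

0.024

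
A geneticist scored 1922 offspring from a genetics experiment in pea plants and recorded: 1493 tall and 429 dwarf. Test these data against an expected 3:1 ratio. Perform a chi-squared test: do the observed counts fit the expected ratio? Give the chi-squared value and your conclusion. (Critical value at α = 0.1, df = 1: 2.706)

Under the 3:1 hypothesis (Σ ratio = 4, N = 1922):
  tall: 1922 × 3/4 = 1441.5
  dwarf: 1922 × 1/4 = 480.5
χ² = Σ (O − E)² / E
  tall: (1493 − 1441.5)² / 1441.5 = 1.8399
  dwarf: (429 − 480.5)² / 480.5 = 5.5198
χ² = 1.8399 + 5.5198 = 7.3597 ≈ 7.360
Degrees of freedom = 2 − 1 = 1; critical value at α = 0.1 is 2.706.
Since 7.360 > 2.706, we reject the null hypothesis — the data do not fit the 3:1 ratio.

7.360; not consistent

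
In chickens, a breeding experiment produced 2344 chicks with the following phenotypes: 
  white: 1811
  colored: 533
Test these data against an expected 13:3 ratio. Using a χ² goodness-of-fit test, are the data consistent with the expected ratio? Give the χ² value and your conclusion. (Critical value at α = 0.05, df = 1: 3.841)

24.482; not consistent

Expected counts for N = 2344 under a 13:3 ratio (total parts = 16):
  white: 2344 × 13/16 = 1904.5
  colored: 2344 × 3/16 = 439.5
χ² = Σ (O − E)² / E
  white: (1811 − 1904.5)² / 1904.5 = 4.5903
  colored: (533 − 439.5)² / 439.5 = 19.8914
χ² = 4.5903 + 19.8914 = 24.4817 ≈ 24.482
Degrees of freedom = 2 − 1 = 1; critical value at α = 0.05 is 3.841.
Since 24.482 > 3.841, we reject the null hypothesis — the data do not fit the 13:3 ratio.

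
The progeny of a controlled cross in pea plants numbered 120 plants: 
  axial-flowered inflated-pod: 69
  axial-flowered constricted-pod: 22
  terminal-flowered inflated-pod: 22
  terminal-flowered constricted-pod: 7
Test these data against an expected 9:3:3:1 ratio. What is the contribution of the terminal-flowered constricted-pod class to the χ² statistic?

0.033

Expected counts for N = 120 under a 9:3:3:1 ratio (total parts = 16):
  axial-flowered inflated-pod: 120 × 9/16 = 67.5
  axial-flowered constricted-pod: 120 × 3/16 = 22.5
  terminal-flowered inflated-pod: 120 × 3/16 = 22.5
  terminal-flowered constricted-pod: 120 × 1/16 = 7.5
Contribution of terminal-flowered constricted-pod: (7 − 7.5)² / 7.5 = 0.0333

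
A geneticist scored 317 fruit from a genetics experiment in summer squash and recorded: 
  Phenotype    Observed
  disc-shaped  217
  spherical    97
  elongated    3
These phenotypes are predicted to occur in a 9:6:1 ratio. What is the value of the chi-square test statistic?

26.686

Expected counts for N = 317 under a 9:6:1 ratio (total parts = 16):
  disc-shaped: 317 × 9/16 = 178.3125
  spherical: 317 × 6/16 = 118.875
  elongated: 317 × 1/16 = 19.8125
χ² = Σ (O − E)² / E
  disc-shaped: (217 − 178.3125)² / 178.3125 = 8.3938
  spherical: (97 − 118.875)² / 118.875 = 4.0254
  elongated: (3 − 19.8125)² / 19.8125 = 14.2668
χ² = 8.3938 + 4.0254 + 14.2668 = 26.686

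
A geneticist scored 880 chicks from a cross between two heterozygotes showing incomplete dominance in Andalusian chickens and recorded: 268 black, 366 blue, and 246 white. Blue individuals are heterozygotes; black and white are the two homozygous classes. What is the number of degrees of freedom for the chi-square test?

2

With incomplete dominance, a heterozygote × heterozygote cross gives a 1:2:1 phenotypic ratio.
A goodness-of-fit test with 3 phenotype classes has df = 3 − 1 = 2.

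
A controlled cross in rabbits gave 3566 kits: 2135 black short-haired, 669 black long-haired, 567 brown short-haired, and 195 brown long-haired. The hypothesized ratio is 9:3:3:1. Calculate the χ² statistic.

27.245

The 9:3:3:1 ratio has 16 parts, so with N = 3566 the expected counts are:
  black short-haired: 3566 × 9/16 = 2005.875
  black long-haired: 3566 × 3/16 = 668.625
  brown short-haired: 3566 × 3/16 = 668.625
  brown long-haired: 3566 × 1/16 = 222.875
χ² = Σ (O − E)² / E
  black short-haired: (2135 − 2005.875)² / 2005.875 = 8.3122
  black long-haired: (669 − 668.625)² / 668.625 = 0.0002
  brown short-haired: (567 − 668.625)² / 668.625 = 15.4461
  brown long-haired: (195 − 222.875)² / 222.875 = 3.4863
χ² = 8.3122 + 0.0002 + 15.4461 + 3.4863 = 27.2448 ≈ 27.245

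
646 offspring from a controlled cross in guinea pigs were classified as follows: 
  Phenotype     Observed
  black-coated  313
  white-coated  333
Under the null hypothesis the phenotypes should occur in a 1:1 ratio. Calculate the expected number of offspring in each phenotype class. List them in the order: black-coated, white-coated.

323, 323

Expected counts for N = 646 under a 1:1 ratio (total parts = 2):
  black-coated: 646 × 1/2 = 323
  white-coated: 646 × 1/2 = 323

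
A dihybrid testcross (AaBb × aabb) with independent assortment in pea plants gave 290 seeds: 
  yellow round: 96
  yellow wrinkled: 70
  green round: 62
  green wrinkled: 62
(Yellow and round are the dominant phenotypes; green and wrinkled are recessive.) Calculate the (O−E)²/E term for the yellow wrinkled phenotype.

0.086

A dihybrid testcross with independent assortment gives a 1:1:1:1 ratio.
Under the 1:1:1:1 hypothesis (Σ ratio = 4, N = 290):
  yellow round: 290 × 1/4 = 72.5
  yellow wrinkled: 290 × 1/4 = 72.5
  green round: 290 × 1/4 = 72.5
  green wrinkled: 290 × 1/4 = 72.5
Contribution of yellow wrinkled: (70 − 72.5)² / 72.5 = 0.0862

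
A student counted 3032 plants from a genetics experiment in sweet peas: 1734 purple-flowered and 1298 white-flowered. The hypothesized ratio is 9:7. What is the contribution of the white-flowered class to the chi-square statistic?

0.612

The 9:7 ratio has 16 parts, so with N = 3032 the expected counts are:
  purple-flowered: 3032 × 9/16 = 1705.5
  white-flowered: 3032 × 7/16 = 1326.5
Contribution of white-flowered: (1298 − 1326.5)² / 1326.5 = 0.6123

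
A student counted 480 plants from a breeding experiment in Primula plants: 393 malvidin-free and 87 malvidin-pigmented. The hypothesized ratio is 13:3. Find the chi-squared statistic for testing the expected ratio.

Total ratio parts = 16. Expected numbers out of 480:
  malvidin-free: 480 × 13/16 = 390
  malvidin-pigmented: 480 × 3/16 = 90
χ² = Σ (O − E)² / E
  malvidin-free: (393 − 390)² / 390 = 0.0231
  malvidin-pigmented: (87 − 90)² / 90 = 0.1000
χ² = 0.0231 + 0.1000 = 0.1231 ≈ 0.123

0.123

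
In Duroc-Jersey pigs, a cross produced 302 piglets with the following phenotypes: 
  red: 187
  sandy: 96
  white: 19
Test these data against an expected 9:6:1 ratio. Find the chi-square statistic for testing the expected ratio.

4.355

Expected counts for N = 302 under a 9:6:1 ratio (total parts = 16):
  red: 302 × 9/16 = 169.875
  sandy: 302 × 6/16 = 113.25
  white: 302 × 1/16 = 18.875
χ² = Σ (O − E)² / E
  red: (187 − 169.875)² / 169.875 = 1.7264
  sandy: (96 − 113.25)² / 113.25 = 2.6275
  white: (19 − 18.875)² / 18.875 = 0.0008
χ² = 1.7264 + 2.6275 + 0.0008 = 4.3547 ≈ 4.355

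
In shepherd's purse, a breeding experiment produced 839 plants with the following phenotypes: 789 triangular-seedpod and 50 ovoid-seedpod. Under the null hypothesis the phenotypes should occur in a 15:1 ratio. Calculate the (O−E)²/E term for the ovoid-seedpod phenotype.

Total ratio parts = 16. Expected numbers out of 839:
  triangular-seedpod: 839 × 15/16 = 786.5625
  ovoid-seedpod: 839 × 1/16 = 52.4375
Contribution of ovoid-seedpod: (50 − 52.4375)² / 52.4375 = 0.1133

0.113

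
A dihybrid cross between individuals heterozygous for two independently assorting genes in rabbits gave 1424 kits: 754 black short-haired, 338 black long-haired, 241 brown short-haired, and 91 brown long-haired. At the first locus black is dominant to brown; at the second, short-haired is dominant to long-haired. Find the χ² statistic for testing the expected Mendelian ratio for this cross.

A dihybrid F₂ with independent assortment and complete dominance at both loci gives a 9:3:3:1 phenotypic ratio.
Under the 9:3:3:1 hypothesis (Σ ratio = 16, N = 1424):
  black short-haired: 1424 × 9/16 = 801
  black long-haired: 1424 × 3/16 = 267
  brown short-haired: 1424 × 3/16 = 267
  brown long-haired: 1424 × 1/16 = 89
χ² = Σ (O − E)² / E
  black short-haired: (754 − 801)² / 801 = 2.7578
  black long-haired: (338 − 267)² / 267 = 18.8801
  brown short-haired: (241 − 267)² / 267 = 2.5318
  brown long-haired: (91 − 89)² / 89 = 0.0449
χ² = 2.7578 + 18.8801 + 2.5318 + 0.0449 = 24.2146 ≈ 24.215

24.215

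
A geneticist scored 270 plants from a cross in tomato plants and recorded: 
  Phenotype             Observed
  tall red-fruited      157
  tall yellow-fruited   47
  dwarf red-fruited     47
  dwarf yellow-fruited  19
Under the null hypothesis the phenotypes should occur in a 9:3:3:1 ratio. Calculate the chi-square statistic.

0.960

The 9:3:3:1 ratio has 16 parts, so with N = 270 the expected counts are:
  tall red-fruited: 270 × 9/16 = 151.875
  tall yellow-fruited: 270 × 3/16 = 50.625
  dwarf red-fruited: 270 × 3/16 = 50.625
  dwarf yellow-fruited: 270 × 1/16 = 16.875
χ² = Σ (O − E)² / E
  tall red-fruited: (157 − 151.875)² / 151.875 = 0.1729
  tall yellow-fruited: (47 − 50.625)² / 50.625 = 0.2596
  dwarf red-fruited: (47 − 50.625)² / 50.625 = 0.2596
  dwarf yellow-fruited: (19 − 16.875)² / 16.875 = 0.2676
χ² = 0.1729 + 0.2596 + 0.2596 + 0.2676 = 0.9597 ≈ 0.960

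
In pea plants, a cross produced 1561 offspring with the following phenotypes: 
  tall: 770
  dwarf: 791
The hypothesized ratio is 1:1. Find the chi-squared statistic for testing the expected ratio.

0.283

Expected counts for N = 1561 under a 1:1 ratio (total parts = 2):
  tall: 1561 × 1/2 = 780.5
  dwarf: 1561 × 1/2 = 780.5
χ² = Σ (O − E)² / E
  tall: (770 − 780.5)² / 780.5 = 0.1413
  dwarf: (791 − 780.5)² / 780.5 = 0.1413
χ² = 0.1413 + 0.1413 = 0.2826 ≈ 0.283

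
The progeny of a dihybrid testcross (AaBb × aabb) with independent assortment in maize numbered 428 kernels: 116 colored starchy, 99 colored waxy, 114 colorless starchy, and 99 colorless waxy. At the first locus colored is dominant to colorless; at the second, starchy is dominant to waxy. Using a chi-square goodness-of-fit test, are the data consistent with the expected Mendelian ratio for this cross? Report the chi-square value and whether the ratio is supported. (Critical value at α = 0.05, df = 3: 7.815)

A dihybrid testcross with independent assortment gives a 1:1:1:1 ratio.
Expected counts for N = 428 under a 1:1:1:1 ratio (total parts = 4):
  colored starchy: 428 × 1/4 = 107
  colored waxy: 428 × 1/4 = 107
  colorless starchy: 428 × 1/4 = 107
  colorless waxy: 428 × 1/4 = 107
χ² = Σ (O − E)² / E
  colored starchy: (116 − 107)² / 107 = 0.7570
  colored waxy: (99 − 107)² / 107 = 0.5981
  colorless starchy: (114 − 107)² / 107 = 0.4579
  colorless waxy: (99 − 107)² / 107 = 0.5981
χ² = 0.7570 + 0.5981 + 0.4579 + 0.5981 = 2.4111 ≈ 2.411
Degrees of freedom = 4 − 1 = 3; critical value at α = 0.05 is 7.815.
Since 2.411 < 7.815, we fail to reject the null hypothesis — the data are consistent with the 1:1:1:1 ratio.

2.411; consistent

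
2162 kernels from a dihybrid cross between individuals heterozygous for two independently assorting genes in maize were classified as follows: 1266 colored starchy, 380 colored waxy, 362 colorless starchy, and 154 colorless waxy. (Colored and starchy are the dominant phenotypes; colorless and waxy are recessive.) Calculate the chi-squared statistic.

A dihybrid F₂ with independent assortment and complete dominance at both loci gives a 9:3:3:1 phenotypic ratio.
Expected counts for N = 2162 under a 9:3:3:1 ratio (total parts = 16):
  colored starchy: 2162 × 9/16 = 1216.125
  colored waxy: 2162 × 3/16 = 405.375
  colorless starchy: 2162 × 3/16 = 405.375
  colorless waxy: 2162 × 1/16 = 135.125
χ² = Σ (O − E)² / E
  colored starchy: (1266 − 1216.125)² / 1216.125 = 2.0454
  colored waxy: (380 − 405.375)² / 405.375 = 1.5884
  colorless starchy: (362 − 405.375)² / 405.375 = 4.6411
  colorless waxy: (154 − 135.125)² / 135.125 = 2.6366
χ² = 2.0454 + 1.5884 + 4.6411 + 2.6366 = 10.9115 ≈ 10.912

10.912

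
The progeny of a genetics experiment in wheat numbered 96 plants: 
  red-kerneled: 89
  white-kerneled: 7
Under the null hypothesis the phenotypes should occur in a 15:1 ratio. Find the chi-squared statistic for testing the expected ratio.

Total ratio parts = 16. Expected numbers out of 96:
  red-kerneled: 96 × 15/16 = 90
  white-kerneled: 96 × 1/16 = 6
χ² = Σ (O − E)² / E
  red-kerneled: (89 − 90)² / 90 = 0.0111
  white-kerneled: (7 − 6)² / 6 = 0.1667
χ² = 0.0111 + 0.1667 = 0.1778 ≈ 0.178

0.178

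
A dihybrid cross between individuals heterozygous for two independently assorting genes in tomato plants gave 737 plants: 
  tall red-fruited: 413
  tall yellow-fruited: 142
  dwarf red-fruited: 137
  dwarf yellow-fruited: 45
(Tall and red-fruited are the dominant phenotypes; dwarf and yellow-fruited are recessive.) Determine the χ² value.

A dihybrid F₂ with independent assortment and complete dominance at both loci gives a 9:3:3:1 phenotypic ratio.
The 9:3:3:1 ratio has 16 parts, so with N = 737 the expected counts are:
  tall red-fruited: 737 × 9/16 = 414.5625
  tall yellow-fruited: 737 × 3/16 = 138.1875
  dwarf red-fruited: 737 × 3/16 = 138.1875
  dwarf yellow-fruited: 737 × 1/16 = 46.0625
χ² = Σ (O − E)² / E
  tall red-fruited: (413 − 414.5625)² / 414.5625 = 0.0059
  tall yellow-fruited: (142 − 138.1875)² / 138.1875 = 0.1052
  dwarf red-fruited: (137 − 138.1875)² / 138.1875 = 0.0102
  dwarf yellow-fruited: (45 − 46.0625)² / 46.0625 = 0.0245
χ² = 0.0059 + 0.1052 + 0.0102 + 0.0245 = 0.1458 ≈ 0.146

0.146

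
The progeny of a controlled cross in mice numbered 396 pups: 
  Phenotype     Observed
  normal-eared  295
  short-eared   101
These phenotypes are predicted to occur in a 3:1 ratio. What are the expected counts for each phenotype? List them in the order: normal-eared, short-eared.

Expected counts for N = 396 under a 3:1 ratio (total parts = 4):
  normal-eared: 396 × 3/4 = 297
  short-eared: 396 × 1/4 = 99

297, 99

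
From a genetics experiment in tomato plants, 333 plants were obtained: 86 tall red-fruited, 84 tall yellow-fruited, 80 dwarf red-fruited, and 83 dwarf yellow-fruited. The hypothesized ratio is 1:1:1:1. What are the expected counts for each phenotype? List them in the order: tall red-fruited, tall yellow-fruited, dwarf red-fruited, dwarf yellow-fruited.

83.25, 83.25, 83.25, 83.25

Expected counts for N = 333 under a 1:1:1:1 ratio (total parts = 4):
  tall red-fruited: 333 × 1/4 = 83.25
  tall yellow-fruited: 333 × 1/4 = 83.25
  dwarf red-fruited: 333 × 1/4 = 83.25
  dwarf yellow-fruited: 333 × 1/4 = 83.25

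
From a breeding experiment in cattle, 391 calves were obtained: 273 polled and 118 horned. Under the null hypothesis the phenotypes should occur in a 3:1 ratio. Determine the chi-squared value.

5.593

Total ratio parts = 4. Expected numbers out of 391:
  polled: 391 × 3/4 = 293.25
  horned: 391 × 1/4 = 97.75
χ² = Σ (O − E)² / E
  polled: (273 − 293.25)² / 293.25 = 1.3983
  horned: (118 − 97.75)² / 97.75 = 4.1950
χ² = 1.3983 + 4.1950 = 5.5933 ≈ 5.593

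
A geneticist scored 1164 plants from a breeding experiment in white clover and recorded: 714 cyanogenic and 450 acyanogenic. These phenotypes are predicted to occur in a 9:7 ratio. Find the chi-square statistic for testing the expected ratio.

12.255

Total ratio parts = 16. Expected numbers out of 1164:
  cyanogenic: 1164 × 9/16 = 654.75
  acyanogenic: 1164 × 7/16 = 509.25
χ² = Σ (O − E)² / E
  cyanogenic: (714 − 654.75)² / 654.75 = 5.3617
  acyanogenic: (450 − 509.25)² / 509.25 = 6.8936
χ² = 5.3617 + 6.8936 = 12.2553 ≈ 12.255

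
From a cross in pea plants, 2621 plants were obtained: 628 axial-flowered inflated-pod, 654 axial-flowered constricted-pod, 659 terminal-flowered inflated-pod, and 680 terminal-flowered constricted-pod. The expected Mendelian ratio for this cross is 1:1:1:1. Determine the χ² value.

Under the 1:1:1:1 hypothesis (Σ ratio = 4, N = 2621):
  axial-flowered inflated-pod: 2621 × 1/4 = 655.25
  axial-flowered constricted-pod: 2621 × 1/4 = 655.25
  terminal-flowered inflated-pod: 2621 × 1/4 = 655.25
  terminal-flowered constricted-pod: 2621 × 1/4 = 655.25
χ² = Σ (O − E)² / E
  axial-flowered inflated-pod: (628 − 655.25)² / 655.25 = 1.1333
  axial-flowered constricted-pod: (654 − 655.25)² / 655.25 = 0.0024
  terminal-flowered inflated-pod: (659 − 655.25)² / 655.25 = 0.0215
  terminal-flowered constricted-pod: (680 − 655.25)² / 655.25 = 0.9349
χ² = 1.1333 + 0.0024 + 0.0215 + 0.9349 = 2.0921 ≈ 2.092

2.092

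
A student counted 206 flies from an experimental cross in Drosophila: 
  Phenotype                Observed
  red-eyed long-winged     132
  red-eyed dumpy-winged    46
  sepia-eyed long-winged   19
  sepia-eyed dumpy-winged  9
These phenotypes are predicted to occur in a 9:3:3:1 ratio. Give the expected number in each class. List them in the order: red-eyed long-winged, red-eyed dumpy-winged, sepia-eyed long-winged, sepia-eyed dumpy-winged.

115.875, 38.625, 38.625, 12.875

Under the 9:3:3:1 hypothesis (Σ ratio = 16, N = 206):
  red-eyed long-winged: 206 × 9/16 = 115.875
  red-eyed dumpy-winged: 206 × 3/16 = 38.625
  sepia-eyed long-winged: 206 × 3/16 = 38.625
  sepia-eyed dumpy-winged: 206 × 1/16 = 12.875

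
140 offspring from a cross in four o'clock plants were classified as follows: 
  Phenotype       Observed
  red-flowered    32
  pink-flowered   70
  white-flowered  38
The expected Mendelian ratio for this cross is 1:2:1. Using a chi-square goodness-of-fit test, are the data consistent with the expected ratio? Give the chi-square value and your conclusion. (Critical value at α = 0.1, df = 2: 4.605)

0.514; consistent

Expected counts for N = 140 under a 1:2:1 ratio (total parts = 4):
  red-flowered: 140 × 1/4 = 35
  pink-flowered: 140 × 2/4 = 70
  white-flowered: 140 × 1/4 = 35
χ² = Σ (O − E)² / E
  red-flowered: (32 − 35)² / 35 = 0.2571
  pink-flowered: (70 − 70)² / 70 = 0.0000
  white-flowered: (38 − 35)² / 35 = 0.2571
χ² = 0.2571 + 0.0000 + 0.2571 = 0.5142 ≈ 0.514
Degrees of freedom = 3 − 1 = 2; critical value at α = 0.1 is 4.605.
Since 0.514 < 4.605, we fail to reject the null hypothesis — the data are consistent with the 1:2:1 ratio.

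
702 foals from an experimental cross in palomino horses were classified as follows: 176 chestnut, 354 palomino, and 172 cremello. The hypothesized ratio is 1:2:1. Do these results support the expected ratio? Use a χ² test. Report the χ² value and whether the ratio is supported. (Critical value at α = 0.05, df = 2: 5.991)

Expected counts for N = 702 under a 1:2:1 ratio (total parts = 4):
  chestnut: 702 × 1/4 = 175.5
  palomino: 702 × 2/4 = 351
  cremello: 702 × 1/4 = 175.5
χ² = Σ (O − E)² / E
  chestnut: (176 − 175.5)² / 175.5 = 0.0014
  palomino: (354 − 351)² / 351 = 0.0256
  cremello: (172 − 175.5)² / 175.5 = 0.0698
χ² = 0.0014 + 0.0256 + 0.0698 = 0.0968 ≈ 0.097
Degrees of freedom = 3 − 1 = 2; critical value at α = 0.05 is 5.991.
Since 0.097 < 5.991, we fail to reject the null hypothesis — the data are consistent with the 1:2:1 ratio.

0.097; consistent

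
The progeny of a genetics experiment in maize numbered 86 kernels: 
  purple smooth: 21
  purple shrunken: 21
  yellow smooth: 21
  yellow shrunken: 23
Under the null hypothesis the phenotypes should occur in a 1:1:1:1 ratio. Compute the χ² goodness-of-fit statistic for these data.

0.140

Under the 1:1:1:1 hypothesis (Σ ratio = 4, N = 86):
  purple smooth: 86 × 1/4 = 21.5
  purple shrunken: 86 × 1/4 = 21.5
  yellow smooth: 86 × 1/4 = 21.5
  yellow shrunken: 86 × 1/4 = 21.5
χ² = Σ (O − E)² / E
  purple smooth: (21 − 21.5)² / 21.5 = 0.0116
  purple shrunken: (21 − 21.5)² / 21.5 = 0.0116
  yellow smooth: (21 − 21.5)² / 21.5 = 0.0116
  yellow shrunken: (23 − 21.5)² / 21.5 = 0.1047
χ² = 0.0116 + 0.0116 + 0.0116 + 0.1047 = 0.1395 ≈ 0.140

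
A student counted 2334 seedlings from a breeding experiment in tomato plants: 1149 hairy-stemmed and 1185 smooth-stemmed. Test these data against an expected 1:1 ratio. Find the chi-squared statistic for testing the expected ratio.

The 1:1 ratio has 2 parts, so with N = 2334 the expected counts are:
  hairy-stemmed: 2334 × 1/2 = 1167
  smooth-stemmed: 2334 × 1/2 = 1167
χ² = Σ (O − E)² / E
  hairy-stemmed: (1149 − 1167)² / 1167 = 0.2776
  smooth-stemmed: (1185 − 1167)² / 1167 = 0.2776
χ² = 0.2776 + 0.2776 = 0.5552 ≈ 0.555

0.555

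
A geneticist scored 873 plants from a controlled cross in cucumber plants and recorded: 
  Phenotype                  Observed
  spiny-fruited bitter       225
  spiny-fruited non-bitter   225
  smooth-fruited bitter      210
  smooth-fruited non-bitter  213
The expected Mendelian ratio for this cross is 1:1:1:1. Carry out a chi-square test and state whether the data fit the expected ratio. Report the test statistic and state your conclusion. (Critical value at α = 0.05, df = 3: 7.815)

Total ratio parts = 4. Expected numbers out of 873:
  spiny-fruited bitter: 873 × 1/4 = 218.25
  spiny-fruited non-bitter: 873 × 1/4 = 218.25
  smooth-fruited bitter: 873 × 1/4 = 218.25
  smooth-fruited non-bitter: 873 × 1/4 = 218.25
χ² = Σ (O − E)² / E
  spiny-fruited bitter: (225 − 218.25)² / 218.25 = 0.2088
  spiny-fruited non-bitter: (225 − 218.25)² / 218.25 = 0.2088
  smooth-fruited bitter: (210 − 218.25)² / 218.25 = 0.3119
  smooth-fruited non-bitter: (213 − 218.25)² / 218.25 = 0.1263
χ² = 0.2088 + 0.2088 + 0.3119 + 0.1263 = 0.8558 ≈ 0.856
Degrees of freedom = 4 − 1 = 3; critical value at α = 0.05 is 7.815.
Since 0.856 < 7.815, we fail to reject the null hypothesis — the data are consistent with the 1:1:1:1 ratio.

0.856; consistent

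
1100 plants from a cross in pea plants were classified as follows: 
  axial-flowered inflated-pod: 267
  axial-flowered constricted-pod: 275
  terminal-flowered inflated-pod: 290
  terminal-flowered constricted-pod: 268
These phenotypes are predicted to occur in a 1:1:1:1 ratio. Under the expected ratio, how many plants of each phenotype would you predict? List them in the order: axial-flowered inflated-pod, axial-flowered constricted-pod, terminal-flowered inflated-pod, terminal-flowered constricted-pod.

Under the 1:1:1:1 hypothesis (Σ ratio = 4, N = 1100):
  axial-flowered inflated-pod: 1100 × 1/4 = 275
  axial-flowered constricted-pod: 1100 × 1/4 = 275
  terminal-flowered inflated-pod: 1100 × 1/4 = 275
  terminal-flowered constricted-pod: 1100 × 1/4 = 275

275, 275, 275, 275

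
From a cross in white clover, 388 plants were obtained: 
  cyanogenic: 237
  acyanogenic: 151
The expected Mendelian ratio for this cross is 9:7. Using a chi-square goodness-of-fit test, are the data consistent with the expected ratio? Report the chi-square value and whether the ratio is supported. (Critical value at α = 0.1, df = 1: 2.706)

Total ratio parts = 16. Expected numbers out of 388:
  cyanogenic: 388 × 9/16 = 218.25
  acyanogenic: 388 × 7/16 = 169.75
χ² = Σ (O − E)² / E
  cyanogenic: (237 − 218.25)² / 218.25 = 1.6108
  acyanogenic: (151 − 169.75)² / 169.75 = 2.0711
χ² = 1.6108 + 2.0711 = 3.6819 ≈ 3.682
Degrees of freedom = 2 − 1 = 1; critical value at α = 0.1 is 2.706.
Since 3.682 > 2.706, we reject the null hypothesis — the data do not fit the 9:7 ratio.

3.682; not consistent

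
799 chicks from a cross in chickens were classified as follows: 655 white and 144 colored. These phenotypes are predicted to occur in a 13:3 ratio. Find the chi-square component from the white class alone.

Total ratio parts = 16. Expected numbers out of 799:
  white: 799 × 13/16 = 649.1875
  colored: 799 × 3/16 = 149.8125
Contribution of white: (655 − 649.1875)² / 649.1875 = 0.0520

0.052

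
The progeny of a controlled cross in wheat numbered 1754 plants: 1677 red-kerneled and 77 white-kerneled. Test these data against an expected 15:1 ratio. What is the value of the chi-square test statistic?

Expected counts for N = 1754 under a 15:1 ratio (total parts = 16):
  red-kerneled: 1754 × 15/16 = 1644.375
  white-kerneled: 1754 × 1/16 = 109.625
χ² = Σ (O − E)² / E
  red-kerneled: (1677 − 1644.375)² / 1644.375 = 0.6473
  white-kerneled: (77 − 109.625)² / 109.625 = 9.7094
χ² = 0.6473 + 9.7094 = 10.3567 ≈ 10.357

10.357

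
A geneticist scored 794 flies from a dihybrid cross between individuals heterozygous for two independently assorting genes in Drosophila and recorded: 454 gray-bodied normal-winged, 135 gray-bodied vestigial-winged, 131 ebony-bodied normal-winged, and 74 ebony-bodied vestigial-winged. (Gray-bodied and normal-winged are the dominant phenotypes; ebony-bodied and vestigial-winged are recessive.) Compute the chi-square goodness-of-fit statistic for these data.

15.534

A dihybrid F₂ with independent assortment and complete dominance at both loci gives a 9:3:3:1 phenotypic ratio.
Total ratio parts = 16. Expected numbers out of 794:
  gray-bodied normal-winged: 794 × 9/16 = 446.625
  gray-bodied vestigial-winged: 794 × 3/16 = 148.875
  ebony-bodied normal-winged: 794 × 3/16 = 148.875
  ebony-bodied vestigial-winged: 794 × 1/16 = 49.625
χ² = Σ (O − E)² / E
  gray-bodied normal-winged: (454 − 446.625)² / 446.625 = 0.1218
  gray-bodied vestigial-winged: (135 − 148.875)² / 148.875 = 1.2931
  ebony-bodied normal-winged: (131 − 148.875)² / 148.875 = 2.1462
  ebony-bodied vestigial-winged: (74 − 49.625)² / 49.625 = 11.9726
χ² = 0.1218 + 1.2931 + 2.1462 + 11.9726 = 15.5337 ≈ 15.534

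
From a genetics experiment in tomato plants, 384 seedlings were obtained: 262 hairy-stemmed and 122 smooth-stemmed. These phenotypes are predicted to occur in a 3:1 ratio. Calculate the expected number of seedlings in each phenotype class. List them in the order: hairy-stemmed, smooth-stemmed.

Under the 3:1 hypothesis (Σ ratio = 4, N = 384):
  hairy-stemmed: 384 × 3/4 = 288
  smooth-stemmed: 384 × 1/4 = 96

288, 96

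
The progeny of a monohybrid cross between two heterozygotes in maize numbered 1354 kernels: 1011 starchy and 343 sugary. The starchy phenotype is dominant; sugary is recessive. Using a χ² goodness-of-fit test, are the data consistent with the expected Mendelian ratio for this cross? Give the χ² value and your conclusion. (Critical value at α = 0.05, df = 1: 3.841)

0.080; consistent

For a monohybrid cross between heterozygotes with complete dominance, the expected phenotypic ratio is 3:1.
Total ratio parts = 4. Expected numbers out of 1354:
  starchy: 1354 × 3/4 = 1015.5
  sugary: 1354 × 1/4 = 338.5
χ² = Σ (O − E)² / E
  starchy: (1011 − 1015.5)² / 1015.5 = 0.0199
  sugary: (343 − 338.5)² / 338.5 = 0.0598
χ² = 0.0199 + 0.0598 = 0.0797 ≈ 0.080
Degrees of freedom = 2 − 1 = 1; critical value at α = 0.05 is 3.841.
Since 0.080 < 3.841, we fail to reject the null hypothesis — the data are consistent with the 3:1 ratio.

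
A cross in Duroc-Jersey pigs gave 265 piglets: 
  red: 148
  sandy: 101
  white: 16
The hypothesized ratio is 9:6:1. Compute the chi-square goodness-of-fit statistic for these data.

Expected counts for N = 265 under a 9:6:1 ratio (total parts = 16):
  red: 265 × 9/16 = 149.0625
  sandy: 265 × 6/16 = 99.375
  white: 265 × 1/16 = 16.5625
χ² = Σ (O − E)² / E
  red: (148 − 149.0625)² / 149.0625 = 0.0076
  sandy: (101 − 99.375)² / 99.375 = 0.0266
  white: (16 − 16.5625)² / 16.5625 = 0.0191
χ² = 0.0076 + 0.0266 + 0.0191 = 0.0533 ≈ 0.053

0.053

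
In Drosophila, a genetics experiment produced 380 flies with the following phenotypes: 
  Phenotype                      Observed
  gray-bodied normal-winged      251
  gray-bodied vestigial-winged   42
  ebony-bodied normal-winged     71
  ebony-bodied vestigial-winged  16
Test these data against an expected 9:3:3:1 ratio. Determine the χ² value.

Expected counts for N = 380 under a 9:3:3:1 ratio (total parts = 16):
  gray-bodied normal-winged: 380 × 9/16 = 213.75
  gray-bodied vestigial-winged: 380 × 3/16 = 71.25
  ebony-bodied normal-winged: 380 × 3/16 = 71.25
  ebony-bodied vestigial-winged: 380 × 1/16 = 23.75
χ² = Σ (O − E)² / E
  gray-bodied normal-winged: (251 − 213.75)² / 213.75 = 6.4915
  gray-bodied vestigial-winged: (42 − 71.25)² / 71.25 = 12.0079
  ebony-bodied normal-winged: (71 − 71.25)² / 71.25 = 0.0009
  ebony-bodied vestigial-winged: (16 − 23.75)² / 23.75 = 2.5289
χ² = 6.4915 + 12.0079 + 0.0009 + 2.5289 = 21.0292 ≈ 21.029

21.029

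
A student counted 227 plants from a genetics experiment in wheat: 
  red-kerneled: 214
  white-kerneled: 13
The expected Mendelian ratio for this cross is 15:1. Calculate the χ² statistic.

Expected counts for N = 227 under a 15:1 ratio (total parts = 16):
  red-kerneled: 227 × 15/16 = 212.8125
  white-kerneled: 227 × 1/16 = 14.1875
χ² = Σ (O − E)² / E
  red-kerneled: (214 − 212.8125)² / 212.8125 = 0.0066
  white-kerneled: (13 − 14.1875)² / 14.1875 = 0.0994
χ² = 0.0066 + 0.0994 = 0.106

0.106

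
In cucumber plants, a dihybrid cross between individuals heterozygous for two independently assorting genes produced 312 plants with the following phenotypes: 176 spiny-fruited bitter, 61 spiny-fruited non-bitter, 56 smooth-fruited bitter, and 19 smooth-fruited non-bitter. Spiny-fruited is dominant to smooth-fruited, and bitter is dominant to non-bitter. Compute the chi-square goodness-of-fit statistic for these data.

0.228

A dihybrid F₂ with independent assortment and complete dominance at both loci gives a 9:3:3:1 phenotypic ratio.
The 9:3:3:1 ratio has 16 parts, so with N = 312 the expected counts are:
  spiny-fruited bitter: 312 × 9/16 = 175.5
  spiny-fruited non-bitter: 312 × 3/16 = 58.5
  smooth-fruited bitter: 312 × 3/16 = 58.5
  smooth-fruited non-bitter: 312 × 1/16 = 19.5
χ² = Σ (O − E)² / E
  spiny-fruited bitter: (176 − 175.5)² / 175.5 = 0.0014
  spiny-fruited non-bitter: (61 − 58.5)² / 58.5 = 0.1068
  smooth-fruited bitter: (56 − 58.5)² / 58.5 = 0.1068
  smooth-fruited non-bitter: (19 − 19.5)² / 19.5 = 0.0128
χ² = 0.0014 + 0.1068 + 0.1068 + 0.0128 = 0.2278 ≈ 0.228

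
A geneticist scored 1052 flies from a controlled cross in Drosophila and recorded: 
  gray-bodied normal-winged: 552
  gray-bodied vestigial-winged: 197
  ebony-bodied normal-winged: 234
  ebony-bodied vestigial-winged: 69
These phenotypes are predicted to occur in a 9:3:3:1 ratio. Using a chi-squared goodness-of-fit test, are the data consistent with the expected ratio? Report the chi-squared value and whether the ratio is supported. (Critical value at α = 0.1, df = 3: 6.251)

9.678; not consistent

Under the 9:3:3:1 hypothesis (Σ ratio = 16, N = 1052):
  gray-bodied normal-winged: 1052 × 9/16 = 591.75
  gray-bodied vestigial-winged: 1052 × 3/16 = 197.25
  ebony-bodied normal-winged: 1052 × 3/16 = 197.25
  ebony-bodied vestigial-winged: 1052 × 1/16 = 65.75
χ² = Σ (O − E)² / E
  gray-bodied normal-winged: (552 − 591.75)² / 591.75 = 2.6702
  gray-bodied vestigial-winged: (197 − 197.25)² / 197.25 = 0.0003
  ebony-bodied normal-winged: (234 − 197.25)² / 197.25 = 6.8470
  ebony-bodied vestigial-winged: (69 − 65.75)² / 65.75 = 0.1606
χ² = 2.6702 + 0.0003 + 6.8470 + 0.1606 = 9.6781 ≈ 9.678
Degrees of freedom = 4 − 1 = 3; critical value at α = 0.1 is 6.251.
Since 9.678 > 6.251, we reject the null hypothesis — the data do not fit the 9:3:3:1 ratio.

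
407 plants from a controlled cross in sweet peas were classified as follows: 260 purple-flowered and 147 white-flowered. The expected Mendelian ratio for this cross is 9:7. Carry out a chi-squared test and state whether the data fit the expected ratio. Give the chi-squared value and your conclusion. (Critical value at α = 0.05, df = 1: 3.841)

9.633; not consistent

Expected counts for N = 407 under a 9:7 ratio (total parts = 16):
  purple-flowered: 407 × 9/16 = 228.9375
  white-flowered: 407 × 7/16 = 178.0625
χ² = Σ (O − E)² / E
  purple-flowered: (260 − 228.9375)² / 228.9375 = 4.2146
  white-flowered: (147 − 178.0625)² / 178.0625 = 5.4188
χ² = 4.2146 + 5.4188 = 9.6334 ≈ 9.633
Degrees of freedom = 2 − 1 = 1; critical value at α = 0.05 is 3.841.
Since 9.633 > 3.841, we reject the null hypothesis — the data do not fit the 9:7 ratio.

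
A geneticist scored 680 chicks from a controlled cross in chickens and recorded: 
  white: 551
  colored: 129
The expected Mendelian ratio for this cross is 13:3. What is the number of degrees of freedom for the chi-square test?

1

A goodness-of-fit test with 2 phenotype classes has df = 2 − 1 = 1.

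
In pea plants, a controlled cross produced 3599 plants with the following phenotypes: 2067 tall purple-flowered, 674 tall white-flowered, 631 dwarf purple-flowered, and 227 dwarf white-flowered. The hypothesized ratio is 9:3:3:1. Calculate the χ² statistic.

3.759

Total ratio parts = 16. Expected numbers out of 3599:
  tall purple-flowered: 3599 × 9/16 = 2024.4375
  tall white-flowered: 3599 × 3/16 = 674.8125
  dwarf purple-flowered: 3599 × 3/16 = 674.8125
  dwarf white-flowered: 3599 × 1/16 = 224.9375
χ² = Σ (O − E)² / E
  tall purple-flowered: (2067 − 2024.4375)² / 2024.4375 = 0.8948
  tall white-flowered: (674 − 674.8125)² / 674.8125 = 0.0010
  dwarf purple-flowered: (631 − 674.8125)² / 674.8125 = 2.8445
  dwarf white-flowered: (227 − 224.9375)² / 224.9375 = 0.0189
χ² = 0.8948 + 0.0010 + 2.8445 + 0.0189 = 3.7592 ≈ 3.759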